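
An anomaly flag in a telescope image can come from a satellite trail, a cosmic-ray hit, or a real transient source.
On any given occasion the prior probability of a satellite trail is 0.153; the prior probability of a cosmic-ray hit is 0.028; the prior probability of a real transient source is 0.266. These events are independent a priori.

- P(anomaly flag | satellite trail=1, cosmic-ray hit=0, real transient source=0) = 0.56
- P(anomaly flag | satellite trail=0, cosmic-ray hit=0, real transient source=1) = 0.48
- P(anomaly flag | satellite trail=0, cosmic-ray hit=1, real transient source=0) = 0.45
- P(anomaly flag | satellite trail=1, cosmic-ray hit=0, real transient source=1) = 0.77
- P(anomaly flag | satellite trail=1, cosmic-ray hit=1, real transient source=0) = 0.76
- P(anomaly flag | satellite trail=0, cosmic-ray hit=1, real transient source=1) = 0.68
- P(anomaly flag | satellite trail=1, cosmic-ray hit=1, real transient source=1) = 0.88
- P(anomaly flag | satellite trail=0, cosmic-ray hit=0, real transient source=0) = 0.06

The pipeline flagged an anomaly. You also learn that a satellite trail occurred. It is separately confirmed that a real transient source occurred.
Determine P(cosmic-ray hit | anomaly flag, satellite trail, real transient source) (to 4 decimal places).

By total probability over both values of cosmic-ray hit:
  P(anomaly flag | satellite trail, real transient source) = 0.77*0.972 + 0.88*0.028
        = 0.748440 + 0.024640 = 0.773080
The terms with cosmic-ray hit present sum to 0.024640, so
  P(cosmic-ray hit | anomaly flag, satellite trail, real transient source) = 0.024640 / 0.773080 ≈ 0.0319

P(cosmic-ray hit | anomaly flag, satellite trail, real transient source) ≈ 0.0319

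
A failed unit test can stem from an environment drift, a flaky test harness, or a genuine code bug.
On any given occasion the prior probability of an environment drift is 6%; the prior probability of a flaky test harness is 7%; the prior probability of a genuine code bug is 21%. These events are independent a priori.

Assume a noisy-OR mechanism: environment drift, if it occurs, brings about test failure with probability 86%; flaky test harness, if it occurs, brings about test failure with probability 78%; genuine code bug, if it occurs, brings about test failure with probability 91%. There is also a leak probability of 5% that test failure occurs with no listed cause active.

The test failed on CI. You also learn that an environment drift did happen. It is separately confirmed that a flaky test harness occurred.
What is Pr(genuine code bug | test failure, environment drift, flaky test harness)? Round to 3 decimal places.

Under noisy-OR, P(test failure | causes) = 1 − (1−0.05)·∏(1−qᵢ) over the active causes.
P(test failure | environment drift, flaky test harness) = 0.97074*0.79 + 0.997367*0.21 = 0.766885 + 0.209447 = 0.976332
Of this, 0.209447 comes from 0.997367*0.21 (the genuine code bug=true cases).
So P(genuine code bug | test failure, environment drift, flaky test harness) = 0.209447/0.976332 ≈ 0.215.

Pr(genuine code bug | test failure, environment drift, flaky test harness) ≈ 0.215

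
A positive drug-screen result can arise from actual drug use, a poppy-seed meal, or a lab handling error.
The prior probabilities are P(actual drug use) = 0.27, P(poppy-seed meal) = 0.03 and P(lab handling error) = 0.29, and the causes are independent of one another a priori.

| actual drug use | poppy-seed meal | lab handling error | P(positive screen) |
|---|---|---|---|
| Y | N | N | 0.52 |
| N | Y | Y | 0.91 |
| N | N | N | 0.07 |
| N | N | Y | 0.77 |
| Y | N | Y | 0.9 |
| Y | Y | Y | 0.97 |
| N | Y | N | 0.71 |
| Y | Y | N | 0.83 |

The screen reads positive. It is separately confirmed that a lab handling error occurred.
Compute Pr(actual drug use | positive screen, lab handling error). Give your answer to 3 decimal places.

Enumerate the 4 (actual drug use, poppy-seed meal) configurations and weight by the priors:
  P(positive screen | lab handling error) = 0.77×0.73×0.97 + 0.91×0.73×0.03 + 0.9×0.27×0.97 + 0.97×0.27×0.03
        = 0.545237 + 0.019929 + 0.235710 + 0.007857 = 0.808733
Configurations with actual drug use contribute 0.243567, so
  P(actual drug use | positive screen, lab handling error) = 0.243567 / 0.808733 ≈ 0.301

Pr(actual drug use | positive screen, lab handling error) ≈ 0.301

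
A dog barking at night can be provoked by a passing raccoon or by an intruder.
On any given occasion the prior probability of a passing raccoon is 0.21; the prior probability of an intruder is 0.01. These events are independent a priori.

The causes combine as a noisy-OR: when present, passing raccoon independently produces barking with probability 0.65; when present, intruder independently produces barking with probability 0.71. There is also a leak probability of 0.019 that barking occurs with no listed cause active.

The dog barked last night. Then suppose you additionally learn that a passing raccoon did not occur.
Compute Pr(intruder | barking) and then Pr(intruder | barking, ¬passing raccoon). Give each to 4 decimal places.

Under noisy-OR, P(barking | causes) = 1 − (1−0.019)·∏(1−qᵢ) over the active causes.
By total probability over the 4 (passing raccoon, intruder) configurations:
  P(barking) = 0.019×0.79×0.99 + 0.71551×0.79×0.01 + 0.65665×0.21×0.99 + 0.900428×0.21×0.01
        = 0.014860 + 0.005653 + 0.136518 + 0.001891 = 0.158922
Keeping only the intruder-present terms gives 0.007544, so
  P(intruder | barking) = 0.007544 / 0.158922 ≈ 0.0475

Now condition on the additional information:
Sum P(barking|·) weighted by the priors over both values of intruder:
  P(barking | ¬passing raccoon) = 0.019·0.99 + 0.71551·0.01
        = 0.018810 + 0.007155 = 0.025965
Keeping only the intruder-present terms gives 0.007155, so
  P(intruder | barking, ¬passing raccoon) = 0.007155 / 0.025965 ≈ 0.2756
Ruling out passing raccoon raises the posterior on intruder — the flip side of explaining away.

Pr(intruder | barking) ≈ 0.0475; Pr(intruder | barking, ¬passing raccoon) ≈ 0.2756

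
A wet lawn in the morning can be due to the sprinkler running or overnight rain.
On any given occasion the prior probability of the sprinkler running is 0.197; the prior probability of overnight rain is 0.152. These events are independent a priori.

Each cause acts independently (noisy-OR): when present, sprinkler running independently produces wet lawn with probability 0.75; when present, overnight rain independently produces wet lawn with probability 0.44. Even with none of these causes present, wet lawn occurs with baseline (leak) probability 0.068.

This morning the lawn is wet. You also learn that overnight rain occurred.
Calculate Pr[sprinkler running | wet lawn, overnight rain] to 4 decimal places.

Pr[sprinkler running | wet lawn, overnight rain] ≈ 0.3085

Under noisy-OR, P(wet lawn | causes) = 1 − (1−0.068)·∏(1−qᵢ) over the active causes.
By total probability over both values of sprinkler running:
  P(wet lawn | overnight rain) = 0.47808·0.803 + 0.86952·0.197
        = 0.383898 + 0.171295 = 0.555193
The terms with sprinkler running present sum to 0.171295, so
  P(sprinkler running | wet lawn, overnight rain) = 0.171295 / 0.555193 ≈ 0.3085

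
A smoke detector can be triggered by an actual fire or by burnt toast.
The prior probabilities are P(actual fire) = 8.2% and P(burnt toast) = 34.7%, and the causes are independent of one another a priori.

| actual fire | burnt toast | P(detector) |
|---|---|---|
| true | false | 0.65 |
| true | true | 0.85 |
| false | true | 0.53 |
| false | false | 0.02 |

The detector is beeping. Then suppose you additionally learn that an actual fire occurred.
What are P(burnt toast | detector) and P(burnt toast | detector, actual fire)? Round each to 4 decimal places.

P(burnt toast | detector) ≈ 0.8049; P(burnt toast | detector, actual fire) ≈ 0.4100

Sum P(detector|·) weighted by the priors over the 4 (actual fire, burnt toast) configurations:
  P(detector) = 0.02×0.918×0.653 + 0.53×0.918×0.347 + 0.65×0.082×0.653 + 0.85×0.082×0.347
        = 0.011989 + 0.168829 + 0.034805 + 0.024186 = 0.239809
The terms with burnt toast present sum to 0.193015, so
  P(burnt toast | detector) = 0.193015 / 0.239809 ≈ 0.8049

Now condition on the additional information:
Numerator (weight on configurations with burnt toast): 0.85·0.347 = 0.294950
Normalizer over all consistent configurations: 0.65·0.653 + 0.85·0.347 = 0.719400
P(burnt toast | detector, actual fire) = 0.294950/0.719400 ≈ 0.4100
The drop from 0.8049 to 0.4100 is the explaining-away (discounting) effect.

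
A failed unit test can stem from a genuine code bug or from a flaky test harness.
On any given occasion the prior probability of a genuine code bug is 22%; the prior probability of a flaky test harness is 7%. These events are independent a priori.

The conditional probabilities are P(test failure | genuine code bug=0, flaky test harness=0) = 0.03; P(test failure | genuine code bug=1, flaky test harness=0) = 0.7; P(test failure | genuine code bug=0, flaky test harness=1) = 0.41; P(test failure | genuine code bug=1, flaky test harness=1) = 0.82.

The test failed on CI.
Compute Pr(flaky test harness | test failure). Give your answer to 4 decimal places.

Sum P(test failure|·) weighted by the priors over the 4 (genuine code bug, flaky test harness) configurations:
  P(test failure) = 0.03×0.78×0.93 + 0.41×0.78×0.07 + 0.7×0.22×0.93 + 0.82×0.22×0.07
        = 0.021762 + 0.022386 + 0.143220 + 0.012628 = 0.199996
Keeping only the flaky test harness-present terms gives 0.035014, so
  P(flaky test harness | test failure) = 0.035014 / 0.199996 ≈ 0.1751

Pr(flaky test harness | test failure) ≈ 0.1751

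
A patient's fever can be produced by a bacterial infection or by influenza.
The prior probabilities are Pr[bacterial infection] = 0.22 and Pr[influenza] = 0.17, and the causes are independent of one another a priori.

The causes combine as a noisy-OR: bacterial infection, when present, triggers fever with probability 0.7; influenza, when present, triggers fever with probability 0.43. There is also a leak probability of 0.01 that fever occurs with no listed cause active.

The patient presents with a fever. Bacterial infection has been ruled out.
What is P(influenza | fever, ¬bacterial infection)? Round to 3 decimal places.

Under noisy-OR, P(fever | causes) = 1 − (1−0.01)·∏(1−qᵢ) over the active causes.
P(fever | ¬bacterial infection) = 0.01*0.83 + 0.4357*0.17 = 0.008300 + 0.074069 = 0.082369
Restricting to configurations with influenza present: 0.4357*0.17 = 0.074069.
P(influenza | fever, ¬bacterial infection) = 0.074069 / 0.082369 ≈ 0.899

P(influenza | fever, ¬bacterial infection) ≈ 0.899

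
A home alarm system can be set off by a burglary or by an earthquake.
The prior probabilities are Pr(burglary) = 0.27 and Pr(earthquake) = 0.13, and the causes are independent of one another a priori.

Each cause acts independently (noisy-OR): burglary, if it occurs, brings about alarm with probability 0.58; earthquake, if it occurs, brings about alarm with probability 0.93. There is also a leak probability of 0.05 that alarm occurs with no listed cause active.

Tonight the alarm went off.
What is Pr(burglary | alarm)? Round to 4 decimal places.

Pr(burglary | alarm) ≈ 0.5929

Under noisy-OR, P(alarm | causes) = 1 − (1−0.05)·∏(1−qᵢ) over the active causes.
Weight on burglary=true, given the evidence: 0.141175 + 0.034120 = 0.175295
Denominator P(alarm): 0.05*0.73*0.87 + 0.9335*0.73*0.13 + 0.601*0.27*0.87 + 0.97207*0.27*0.13 = 0.295639
P(burglary | alarm) = 0.175295/0.295639 ≈ 0.5929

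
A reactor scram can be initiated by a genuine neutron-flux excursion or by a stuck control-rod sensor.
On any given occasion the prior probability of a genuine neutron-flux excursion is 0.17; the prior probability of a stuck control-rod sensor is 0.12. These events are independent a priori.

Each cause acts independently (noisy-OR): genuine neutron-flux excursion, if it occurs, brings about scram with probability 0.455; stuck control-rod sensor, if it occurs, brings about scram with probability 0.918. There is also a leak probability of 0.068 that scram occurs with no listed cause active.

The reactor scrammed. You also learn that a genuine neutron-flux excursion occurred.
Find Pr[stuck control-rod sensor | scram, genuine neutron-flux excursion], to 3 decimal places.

Under noisy-OR, P(scram | causes) = 1 − (1−0.068)·∏(1−qᵢ) over the active causes.
P(scram | genuine neutron-flux excursion) = 0.49206*0.88 + 0.958349*0.12 = 0.433013 + 0.115002 = 0.548015
The stuck control-rod sensor-present share is 0.958349*0.12 = 0.115002.
Hence the posterior is 0.115002/0.548015 ≈ 0.210.

Pr[stuck control-rod sensor | scram, genuine neutron-flux excursion] ≈ 0.210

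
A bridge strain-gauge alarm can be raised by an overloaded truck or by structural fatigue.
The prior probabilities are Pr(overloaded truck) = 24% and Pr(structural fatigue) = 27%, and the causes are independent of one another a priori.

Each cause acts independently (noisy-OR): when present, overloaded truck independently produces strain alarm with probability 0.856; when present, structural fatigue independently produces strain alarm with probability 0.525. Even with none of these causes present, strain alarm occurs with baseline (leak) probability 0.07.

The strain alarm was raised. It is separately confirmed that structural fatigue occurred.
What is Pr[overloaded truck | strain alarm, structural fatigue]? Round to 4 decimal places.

Pr[overloaded truck | strain alarm, structural fatigue] ≈ 0.3463

Under noisy-OR, P(strain alarm | causes) = 1 − (1−0.07)·∏(1−qᵢ) over the active causes.
By total probability over both values of overloaded truck:
  P(strain alarm | structural fatigue) = 0.55825*0.76 + 0.936388*0.24
        = 0.424270 + 0.224733 = 0.649003
The terms with overloaded truck present sum to 0.224733, so
  P(overloaded truck | strain alarm, structural fatigue) = 0.224733 / 0.649003 ≈ 0.3463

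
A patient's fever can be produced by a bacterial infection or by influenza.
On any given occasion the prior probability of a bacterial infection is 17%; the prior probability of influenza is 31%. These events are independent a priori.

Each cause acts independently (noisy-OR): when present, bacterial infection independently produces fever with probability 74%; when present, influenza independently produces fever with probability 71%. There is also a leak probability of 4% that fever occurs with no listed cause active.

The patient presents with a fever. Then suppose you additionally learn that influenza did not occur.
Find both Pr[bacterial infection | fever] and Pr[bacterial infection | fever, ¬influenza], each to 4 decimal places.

Under noisy-OR, P(fever | causes) = 1 − (1−0.04)·∏(1−qᵢ) over the active causes.
By total probability over the 4 (bacterial infection, influenza) configurations:
  P(fever) = 0.04*0.83*0.69 + 0.7216*0.83*0.31 + 0.7504*0.17*0.69 + 0.927616*0.17*0.31
        = 0.022908 + 0.185668 + 0.088022 + 0.048885 = 0.345483
Configurations with bacterial infection contribute 0.136907, so
  P(bacterial infection | fever) = 0.136907 / 0.345483 ≈ 0.3963

Now condition on the additional information:
Numerator (weight on configurations with bacterial infection): 0.7504·0.17 = 0.127568
The normalizing constant is 0.04·0.83 + 0.7504·0.17 = 0.160768
Posterior = 0.127568 / 0.160768 ≈ 0.7935

Pr[bacterial infection | fever] ≈ 0.3963; Pr[bacterial infection | fever, ¬influenza] ≈ 0.7935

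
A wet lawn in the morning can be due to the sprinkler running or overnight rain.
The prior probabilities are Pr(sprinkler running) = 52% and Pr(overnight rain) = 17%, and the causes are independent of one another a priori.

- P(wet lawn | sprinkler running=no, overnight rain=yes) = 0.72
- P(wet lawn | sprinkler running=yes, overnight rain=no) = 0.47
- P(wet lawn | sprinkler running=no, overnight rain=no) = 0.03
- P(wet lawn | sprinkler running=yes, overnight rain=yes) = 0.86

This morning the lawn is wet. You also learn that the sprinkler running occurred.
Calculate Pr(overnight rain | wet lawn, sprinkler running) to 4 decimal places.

Pr(overnight rain | wet lawn, sprinkler running) ≈ 0.2726

P(wet lawn | sprinkler running) = 0.47·0.83 + 0.86·0.17 = 0.390100 + 0.146200 = 0.536300
Of this, 0.146200 comes from 0.86·0.17 (the overnight rain=true cases).
So P(overnight rain | wet lawn, sprinkler running) = 0.146200/0.536300 ≈ 0.2726.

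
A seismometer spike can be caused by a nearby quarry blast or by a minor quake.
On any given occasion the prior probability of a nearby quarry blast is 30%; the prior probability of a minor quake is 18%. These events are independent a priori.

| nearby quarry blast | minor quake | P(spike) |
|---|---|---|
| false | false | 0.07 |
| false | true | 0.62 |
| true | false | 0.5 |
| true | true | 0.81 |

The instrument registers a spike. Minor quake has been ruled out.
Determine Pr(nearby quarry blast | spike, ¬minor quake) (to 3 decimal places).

Numerator (weight on configurations with nearby quarry blast): 0.5·0.3 = 0.150000
The normalizing constant is 0.07·0.7 + 0.5·0.3 = 0.199000
Posterior = 0.150000 / 0.199000 ≈ 0.754

Pr(nearby quarry blast | spike, ¬minor quake) ≈ 0.754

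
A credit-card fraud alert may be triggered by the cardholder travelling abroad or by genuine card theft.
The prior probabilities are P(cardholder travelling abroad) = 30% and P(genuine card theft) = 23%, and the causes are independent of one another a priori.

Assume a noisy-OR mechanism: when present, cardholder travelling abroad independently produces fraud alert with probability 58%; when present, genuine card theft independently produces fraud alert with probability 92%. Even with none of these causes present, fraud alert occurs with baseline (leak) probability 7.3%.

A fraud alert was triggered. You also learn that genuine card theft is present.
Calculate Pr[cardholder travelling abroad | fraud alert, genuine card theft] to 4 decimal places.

Under noisy-OR, P(fraud alert | causes) = 1 − (1−0.073)·∏(1−qᵢ) over the active causes.
Weight on cardholder travelling abroad=true, given the evidence: 0.968853×0.3 = 0.290656
Normalizer over all consistent configurations: 0.92584×0.7 + 0.968853×0.3 = 0.938744
P(cardholder travelling abroad | fraud alert, genuine card theft) = 0.290656/0.938744 ≈ 0.3096

Pr[cardholder travelling abroad | fraud alert, genuine card theft] ≈ 0.3096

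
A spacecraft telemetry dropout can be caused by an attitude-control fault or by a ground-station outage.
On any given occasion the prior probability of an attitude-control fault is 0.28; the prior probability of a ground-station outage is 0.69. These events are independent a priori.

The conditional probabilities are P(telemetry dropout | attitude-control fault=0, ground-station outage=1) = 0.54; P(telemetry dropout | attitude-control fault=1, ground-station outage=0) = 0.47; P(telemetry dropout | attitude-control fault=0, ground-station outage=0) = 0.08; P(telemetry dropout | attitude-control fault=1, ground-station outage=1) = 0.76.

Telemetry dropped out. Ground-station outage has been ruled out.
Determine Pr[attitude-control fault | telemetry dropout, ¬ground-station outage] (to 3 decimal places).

Weight on attitude-control fault=true, given the evidence: 0.47·0.28 = 0.131600
Normalizer over all consistent configurations: 0.08·0.72 + 0.47·0.28 = 0.189200
P(attitude-control fault | telemetry dropout, ¬ground-station outage) = 0.131600/0.189200 ≈ 0.696

Pr[attitude-control fault | telemetry dropout, ¬ground-station outage] ≈ 0.696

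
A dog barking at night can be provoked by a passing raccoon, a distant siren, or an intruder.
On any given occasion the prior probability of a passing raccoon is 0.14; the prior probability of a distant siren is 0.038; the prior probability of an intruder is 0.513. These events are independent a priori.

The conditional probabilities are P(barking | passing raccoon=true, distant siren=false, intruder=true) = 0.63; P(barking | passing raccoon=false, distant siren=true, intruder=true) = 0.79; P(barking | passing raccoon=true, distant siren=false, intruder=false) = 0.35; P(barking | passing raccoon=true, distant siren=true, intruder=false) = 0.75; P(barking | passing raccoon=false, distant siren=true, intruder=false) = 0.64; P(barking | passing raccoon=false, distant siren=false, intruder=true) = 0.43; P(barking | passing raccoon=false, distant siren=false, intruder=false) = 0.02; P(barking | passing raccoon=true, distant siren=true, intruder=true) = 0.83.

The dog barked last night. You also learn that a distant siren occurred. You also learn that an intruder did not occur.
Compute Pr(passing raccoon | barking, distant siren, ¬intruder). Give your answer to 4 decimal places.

By total probability over both values of passing raccoon:
  P(barking | distant siren, ¬intruder) = 0.64*0.86 + 0.75*0.14
        = 0.550400 + 0.105000 = 0.655400
Configurations with passing raccoon contribute 0.105000, so
  P(passing raccoon | barking, distant siren, ¬intruder) = 0.105000 / 0.655400 ≈ 0.1602

Pr(passing raccoon | barking, distant siren, ¬intruder) ≈ 0.1602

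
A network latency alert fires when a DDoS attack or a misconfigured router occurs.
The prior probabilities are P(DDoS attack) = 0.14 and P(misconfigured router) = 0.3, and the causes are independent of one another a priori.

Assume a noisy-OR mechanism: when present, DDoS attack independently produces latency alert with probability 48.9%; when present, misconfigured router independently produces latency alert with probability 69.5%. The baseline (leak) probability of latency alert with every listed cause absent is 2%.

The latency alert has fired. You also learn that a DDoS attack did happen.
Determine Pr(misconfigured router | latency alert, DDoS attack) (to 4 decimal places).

Under noisy-OR, P(latency alert | causes) = 1 − (1−0.02)·∏(1−qᵢ) over the active causes.
For the numerator, keep only misconfigured router=true terms: 0.847262·0.3 = 0.254179
The normalizing constant is 0.49922·0.7 + 0.847262·0.3 = 0.603633
P(misconfigured router | latency alert, DDoS attack) = 0.254179/0.603633 ≈ 0.4211

Pr(misconfigured router | latency alert, DDoS attack) ≈ 0.4211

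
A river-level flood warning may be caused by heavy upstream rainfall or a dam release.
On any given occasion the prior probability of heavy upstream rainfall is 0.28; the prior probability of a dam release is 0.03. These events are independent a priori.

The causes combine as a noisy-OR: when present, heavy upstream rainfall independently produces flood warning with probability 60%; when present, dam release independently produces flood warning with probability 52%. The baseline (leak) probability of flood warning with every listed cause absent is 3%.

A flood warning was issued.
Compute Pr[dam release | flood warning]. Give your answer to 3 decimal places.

Pr[dam release | flood warning] ≈ 0.089

Under noisy-OR, P(flood warning | causes) = 1 − (1−0.03)·∏(1−qᵢ) over the active causes.
P(flood warning) = 0.03*0.72*0.97 + 0.5344*0.72*0.03 + 0.612*0.28*0.97 + 0.81376*0.28*0.03 = 0.020952 + 0.011543 + 0.166219 + 0.006836 = 0.205550
Restricting to configurations with dam release present: 0.011543 + 0.006836 = 0.018379.
P(dam release | flood warning) = 0.018379 / 0.205550 ≈ 0.089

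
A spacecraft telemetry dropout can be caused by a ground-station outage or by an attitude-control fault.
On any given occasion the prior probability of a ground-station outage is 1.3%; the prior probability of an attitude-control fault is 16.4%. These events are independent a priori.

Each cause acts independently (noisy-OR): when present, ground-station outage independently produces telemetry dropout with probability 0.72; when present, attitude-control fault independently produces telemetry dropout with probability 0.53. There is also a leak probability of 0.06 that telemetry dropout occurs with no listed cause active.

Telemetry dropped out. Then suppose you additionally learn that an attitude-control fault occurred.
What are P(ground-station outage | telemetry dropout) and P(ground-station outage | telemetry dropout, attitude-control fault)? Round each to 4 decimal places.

Under noisy-OR, P(telemetry dropout | causes) = 1 − (1−0.06)·∏(1−qᵢ) over the active causes.
P(telemetry dropout) = 0.06×0.987×0.836 + 0.5582×0.987×0.164 + 0.7368×0.013×0.836 + 0.876296×0.013×0.164 = 0.049508 + 0.090355 + 0.008008 + 0.001868 = 0.149739
Restricting to configurations with ground-station outage present: 0.008008 + 0.001868 = 0.009876.
P(ground-station outage | telemetry dropout) = 0.009876 / 0.149739 ≈ 0.0660

Now also conditioning on attitude-control fault=true:
For the numerator, keep only ground-station outage=true terms: 0.876296·0.013 = 0.011392
Normalizer over all consistent configurations: 0.5582·0.987 + 0.876296·0.013 = 0.562335
P(ground-station outage | telemetry dropout, attitude-control fault) = 0.011392/0.562335 ≈ 0.0203
Conditioning on attitude-control fault lowers the posterior on ground-station outage: the classic explaining-away effect in a common-effect structure.

P(ground-station outage | telemetry dropout) ≈ 0.0660; P(ground-station outage | telemetry dropout, attitude-control fault) ≈ 0.0203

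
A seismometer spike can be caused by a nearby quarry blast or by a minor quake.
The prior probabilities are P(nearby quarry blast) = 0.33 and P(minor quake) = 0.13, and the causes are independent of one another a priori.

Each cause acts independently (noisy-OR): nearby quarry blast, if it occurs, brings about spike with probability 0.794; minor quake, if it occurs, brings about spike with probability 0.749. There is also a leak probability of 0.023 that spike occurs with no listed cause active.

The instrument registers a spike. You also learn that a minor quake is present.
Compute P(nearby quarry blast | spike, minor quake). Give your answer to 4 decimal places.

P(nearby quarry blast | spike, minor quake) ≈ 0.3826

Under noisy-OR, P(spike | causes) = 1 − (1−0.023)·∏(1−qᵢ) over the active causes.
By total probability over both values of nearby quarry blast:
  P(spike | minor quake) = 0.754773*0.67 + 0.949483*0.33
        = 0.505698 + 0.313329 = 0.819027
Keeping only the nearby quarry blast-present terms gives 0.313329, so
  P(nearby quarry blast | spike, minor quake) = 0.313329 / 0.819027 ≈ 0.3826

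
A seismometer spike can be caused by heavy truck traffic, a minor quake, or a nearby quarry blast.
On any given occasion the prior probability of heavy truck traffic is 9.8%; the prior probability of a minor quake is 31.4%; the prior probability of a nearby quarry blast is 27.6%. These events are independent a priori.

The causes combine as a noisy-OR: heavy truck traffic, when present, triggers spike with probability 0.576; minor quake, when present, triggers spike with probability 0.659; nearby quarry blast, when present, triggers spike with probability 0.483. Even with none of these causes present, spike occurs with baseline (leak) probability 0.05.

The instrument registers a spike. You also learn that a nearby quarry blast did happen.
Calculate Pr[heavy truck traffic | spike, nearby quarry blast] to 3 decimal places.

Pr[heavy truck traffic | spike, nearby quarry blast] ≈ 0.129

Under noisy-OR, P(spike | causes) = 1 − (1−0.05)·∏(1−qᵢ) over the active causes.
Sum P(spike|·) weighted by the priors over the 4 (heavy truck traffic, minor quake) configurations:
  P(spike | nearby quarry blast) = 0.50885·0.902·0.686 + 0.832518·0.902·0.314 + 0.791752·0.098·0.686 + 0.928988·0.098·0.314
        = 0.314862 + 0.235792 + 0.053228 + 0.028587 = 0.632469
The terms with heavy truck traffic present sum to 0.081815, so
  P(heavy truck traffic | spike, nearby quarry blast) = 0.081815 / 0.632469 ≈ 0.129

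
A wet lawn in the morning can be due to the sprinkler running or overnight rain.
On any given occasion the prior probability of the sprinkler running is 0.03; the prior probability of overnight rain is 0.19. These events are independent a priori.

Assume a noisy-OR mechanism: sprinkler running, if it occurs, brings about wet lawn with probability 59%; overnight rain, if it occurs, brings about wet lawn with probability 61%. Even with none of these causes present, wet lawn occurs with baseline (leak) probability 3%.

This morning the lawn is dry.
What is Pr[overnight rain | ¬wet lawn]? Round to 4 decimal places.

Under noisy-OR, P(wet lawn | causes) = 1 − (1−0.03)·∏(1−qᵢ) over the active causes.
Numerator (weight on configurations with overnight rain): 0.069721 + 0.000884 = 0.070605
Denominator P(¬wet lawn): 0.97*0.97*0.81 + 0.3783*0.97*0.19 + 0.3977*0.03*0.81 + 0.155103*0.03*0.19 = 0.842398
Posterior = 0.070605 / 0.842398 ≈ 0.0838

Pr[overnight rain | ¬wet lawn] ≈ 0.0838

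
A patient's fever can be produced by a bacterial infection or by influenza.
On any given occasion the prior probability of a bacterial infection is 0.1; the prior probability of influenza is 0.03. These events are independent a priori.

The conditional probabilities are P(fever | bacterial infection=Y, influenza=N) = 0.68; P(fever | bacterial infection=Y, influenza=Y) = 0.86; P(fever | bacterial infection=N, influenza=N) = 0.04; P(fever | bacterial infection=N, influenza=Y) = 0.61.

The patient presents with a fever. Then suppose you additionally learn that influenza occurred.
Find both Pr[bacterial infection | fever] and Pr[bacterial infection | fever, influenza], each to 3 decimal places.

Pr[bacterial infection | fever] ≈ 0.572; Pr[bacterial infection | fever, influenza] ≈ 0.135

Sum P(fever|·) weighted by the priors over the 4 (bacterial infection, influenza) configurations:
  P(fever) = 0.04·0.9·0.97 + 0.61·0.9·0.03 + 0.68·0.1·0.97 + 0.86·0.1·0.03
        = 0.034920 + 0.016470 + 0.065960 + 0.002580 = 0.119930
Configurations with bacterial infection contribute 0.068540, so
  P(bacterial infection | fever) = 0.068540 / 0.119930 ≈ 0.572

With the extra evidence:
P(fever | influenza) = 0.61·0.9 + 0.86·0.1 = 0.549000 + 0.086000 = 0.635000
Restricting to configurations with bacterial infection present: 0.86·0.1 = 0.086000.
P(bacterial infection | fever, influenza) = 0.086000 / 0.635000 ≈ 0.135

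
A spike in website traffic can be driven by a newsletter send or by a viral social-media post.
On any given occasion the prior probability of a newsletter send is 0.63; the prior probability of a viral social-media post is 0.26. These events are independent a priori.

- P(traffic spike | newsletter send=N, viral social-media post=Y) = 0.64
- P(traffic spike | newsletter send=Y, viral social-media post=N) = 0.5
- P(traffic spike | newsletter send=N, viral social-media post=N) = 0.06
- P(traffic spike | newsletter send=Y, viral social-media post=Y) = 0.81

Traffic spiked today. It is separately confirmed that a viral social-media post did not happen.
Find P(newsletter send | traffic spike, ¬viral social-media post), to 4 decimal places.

Weight on newsletter send=true, given the evidence: 0.5*0.63 = 0.315000
Denominator P(traffic spike | ¬viral social-media post): 0.06*0.37 + 0.5*0.63 = 0.337200
Posterior = 0.315000 / 0.337200 ≈ 0.9342

P(newsletter send | traffic spike, ¬viral social-media post) ≈ 0.9342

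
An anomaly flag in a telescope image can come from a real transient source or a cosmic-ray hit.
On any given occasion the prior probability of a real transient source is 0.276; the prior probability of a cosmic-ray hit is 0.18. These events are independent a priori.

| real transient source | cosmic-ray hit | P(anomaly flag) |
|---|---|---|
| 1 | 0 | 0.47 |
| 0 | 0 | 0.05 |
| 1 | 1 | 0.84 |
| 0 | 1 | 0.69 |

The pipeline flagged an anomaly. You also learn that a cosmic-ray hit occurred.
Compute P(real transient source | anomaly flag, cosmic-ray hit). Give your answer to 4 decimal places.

P(real transient source | anomaly flag, cosmic-ray hit) ≈ 0.3170

For the numerator, keep only real transient source=true terms: 0.84·0.276 = 0.231840
Normalizer over all consistent configurations: 0.69·0.724 + 0.84·0.276 = 0.731400
Posterior = 0.231840 / 0.731400 ≈ 0.3170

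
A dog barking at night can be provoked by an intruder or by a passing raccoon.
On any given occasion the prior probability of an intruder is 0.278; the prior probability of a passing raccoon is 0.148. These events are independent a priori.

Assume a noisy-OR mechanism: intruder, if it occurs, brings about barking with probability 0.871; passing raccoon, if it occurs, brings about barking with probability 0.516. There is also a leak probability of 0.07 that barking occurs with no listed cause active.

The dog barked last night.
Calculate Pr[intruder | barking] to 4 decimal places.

Under noisy-OR, P(barking | causes) = 1 − (1−0.07)·∏(1−qᵢ) over the active causes.
Weight on intruder=true, given the evidence: 0.208440 + 0.038755 = 0.247195
The normalizing constant is 0.07×0.722×0.852 + 0.54988×0.722×0.148 + 0.88003×0.278×0.852 + 0.941935×0.278×0.148 = 0.349013
Posterior = 0.247195 / 0.349013 ≈ 0.7083

Pr[intruder | barking] ≈ 0.7083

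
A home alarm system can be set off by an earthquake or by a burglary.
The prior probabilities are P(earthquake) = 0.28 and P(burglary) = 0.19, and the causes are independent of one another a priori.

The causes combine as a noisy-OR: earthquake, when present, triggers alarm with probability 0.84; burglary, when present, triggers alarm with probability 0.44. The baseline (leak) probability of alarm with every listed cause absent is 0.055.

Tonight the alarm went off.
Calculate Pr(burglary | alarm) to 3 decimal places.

Pr(burglary | alarm) ≈ 0.335

Under noisy-OR, P(alarm | causes) = 1 − (1−0.055)·∏(1−qᵢ) over the active causes.
Numerator (weight on configurations with burglary): 0.064405 + 0.048695 = 0.113100
The normalizing constant is 0.055·0.72·0.81 + 0.4708·0.72·0.19 + 0.8488·0.28·0.81 + 0.915328·0.28·0.19 = 0.337684
Posterior = 0.113100 / 0.337684 ≈ 0.335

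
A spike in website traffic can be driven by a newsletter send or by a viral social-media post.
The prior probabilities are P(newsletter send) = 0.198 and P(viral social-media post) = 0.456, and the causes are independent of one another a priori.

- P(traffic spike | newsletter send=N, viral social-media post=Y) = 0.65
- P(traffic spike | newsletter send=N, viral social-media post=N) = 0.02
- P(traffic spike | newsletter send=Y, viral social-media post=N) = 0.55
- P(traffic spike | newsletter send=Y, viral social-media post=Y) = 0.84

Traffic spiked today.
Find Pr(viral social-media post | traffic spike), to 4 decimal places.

Pr(viral social-media post | traffic spike) ≈ 0.8219

P(traffic spike) = 0.02*0.802*0.544 + 0.65*0.802*0.456 + 0.55*0.198*0.544 + 0.84*0.198*0.456 = 0.008726 + 0.237713 + 0.059242 + 0.075842 = 0.381523
Of this, 0.313555 comes from 0.237713 + 0.075842 (the viral social-media post=true cases).
Hence the posterior is 0.313555/0.381523 ≈ 0.8219.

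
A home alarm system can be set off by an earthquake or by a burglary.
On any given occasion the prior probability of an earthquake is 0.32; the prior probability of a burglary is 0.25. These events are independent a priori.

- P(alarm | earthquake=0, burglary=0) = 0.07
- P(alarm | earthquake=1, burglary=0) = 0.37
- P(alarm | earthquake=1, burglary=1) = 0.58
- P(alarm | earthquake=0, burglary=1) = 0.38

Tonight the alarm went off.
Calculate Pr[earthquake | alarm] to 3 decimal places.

Pr[earthquake | alarm] ≈ 0.574

P(alarm) = 0.07×0.68×0.75 + 0.38×0.68×0.25 + 0.37×0.32×0.75 + 0.58×0.32×0.25 = 0.035700 + 0.064600 + 0.088800 + 0.046400 = 0.235500
Of this, 0.135200 comes from 0.088800 + 0.046400 (the earthquake=true cases).
Hence the posterior is 0.135200/0.235500 ≈ 0.574.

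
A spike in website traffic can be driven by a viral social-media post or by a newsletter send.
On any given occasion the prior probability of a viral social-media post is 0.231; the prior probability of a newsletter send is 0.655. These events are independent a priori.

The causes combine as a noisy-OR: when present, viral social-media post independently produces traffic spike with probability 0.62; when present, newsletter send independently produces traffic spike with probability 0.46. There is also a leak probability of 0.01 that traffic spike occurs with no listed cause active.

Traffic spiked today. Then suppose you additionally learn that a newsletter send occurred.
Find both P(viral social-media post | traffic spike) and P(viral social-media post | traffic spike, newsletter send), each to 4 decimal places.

P(viral social-media post | traffic spike) ≈ 0.4180; P(viral social-media post | traffic spike, newsletter send) ≈ 0.3396

Under noisy-OR, P(traffic spike | causes) = 1 − (1−0.01)·∏(1−qᵢ) over the active causes.
P(traffic spike) = 0.01·0.769·0.345 + 0.4654·0.769·0.655 + 0.6238·0.231·0.345 + 0.796852·0.231·0.655 = 0.002653 + 0.234420 + 0.049714 + 0.120568 = 0.407355
The viral social-media post-present share is 0.049714 + 0.120568 = 0.170282.
So P(viral social-media post | traffic spike) = 0.170282/0.407355 ≈ 0.4180.

Now also conditioning on newsletter send=true:
P(traffic spike | newsletter send) = 0.4654×0.769 + 0.796852×0.231 = 0.357893 + 0.184073 = 0.541966
The viral social-media post-present share is 0.796852×0.231 = 0.184073.
So P(viral social-media post | traffic spike, newsletter send) = 0.184073/0.541966 ≈ 0.3396.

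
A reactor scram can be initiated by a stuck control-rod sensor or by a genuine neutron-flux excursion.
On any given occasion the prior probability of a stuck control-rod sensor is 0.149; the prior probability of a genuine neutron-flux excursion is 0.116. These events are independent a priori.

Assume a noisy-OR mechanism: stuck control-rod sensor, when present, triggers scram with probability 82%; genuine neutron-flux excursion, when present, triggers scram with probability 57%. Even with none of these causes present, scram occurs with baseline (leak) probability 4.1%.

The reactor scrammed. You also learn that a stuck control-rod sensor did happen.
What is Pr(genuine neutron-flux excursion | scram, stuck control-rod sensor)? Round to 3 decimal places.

Pr(genuine neutron-flux excursion | scram, stuck control-rod sensor) ≈ 0.128

Under noisy-OR, P(scram | causes) = 1 − (1−0.041)·∏(1−qᵢ) over the active causes.
For the numerator, keep only genuine neutron-flux excursion=true terms: 0.925773·0.116 = 0.107390
The normalizing constant is 0.82738·0.884 + 0.925773·0.116 = 0.838794
Posterior = 0.107390 / 0.838794 ≈ 0.128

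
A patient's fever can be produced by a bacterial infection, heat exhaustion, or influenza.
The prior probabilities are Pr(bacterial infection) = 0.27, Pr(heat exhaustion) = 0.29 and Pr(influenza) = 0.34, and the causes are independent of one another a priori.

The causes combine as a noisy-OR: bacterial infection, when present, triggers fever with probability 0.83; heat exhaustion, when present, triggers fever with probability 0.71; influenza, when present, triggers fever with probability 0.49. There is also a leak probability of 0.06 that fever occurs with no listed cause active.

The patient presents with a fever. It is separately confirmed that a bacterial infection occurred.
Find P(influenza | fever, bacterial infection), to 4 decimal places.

Under noisy-OR, P(fever | causes) = 1 − (1−0.06)·∏(1−qᵢ) over the active causes.
By total probability over the 4 (heat exhaustion, influenza) configurations:
  P(fever | bacterial infection) = 0.8402*0.71*0.66 + 0.918502*0.71*0.34 + 0.953658*0.29*0.66 + 0.976366*0.29*0.34
        = 0.393718 + 0.221726 + 0.182530 + 0.096270 = 0.894244
The terms with influenza present sum to 0.317996, so
  P(influenza | fever, bacterial infection) = 0.317996 / 0.894244 ≈ 0.3556

P(influenza | fever, bacterial infection) ≈ 0.3556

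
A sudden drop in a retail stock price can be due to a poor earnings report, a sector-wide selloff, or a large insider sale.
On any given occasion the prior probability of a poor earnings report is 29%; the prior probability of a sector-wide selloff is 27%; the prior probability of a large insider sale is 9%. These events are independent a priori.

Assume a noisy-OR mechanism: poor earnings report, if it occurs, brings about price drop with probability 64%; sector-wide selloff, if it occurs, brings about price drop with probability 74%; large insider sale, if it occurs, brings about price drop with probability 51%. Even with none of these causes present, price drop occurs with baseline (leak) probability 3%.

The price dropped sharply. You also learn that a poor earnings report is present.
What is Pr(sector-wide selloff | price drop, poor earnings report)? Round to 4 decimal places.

Pr(sector-wide selloff | price drop, poor earnings report) ≈ 0.3363

Under noisy-OR, P(price drop | causes) = 1 − (1−0.03)·∏(1−qᵢ) over the active causes.
Sum P(price drop|·) weighted by the priors over the 4 (sector-wide selloff, large insider sale) configurations:
  P(price drop | poor earnings report) = 0.6508·0.73·0.91 + 0.828892·0.73·0.09 + 0.909208·0.27·0.91 + 0.955512·0.27·0.09
        = 0.432326 + 0.054458 + 0.223392 + 0.023219 = 0.733395
Configurations with sector-wide selloff contribute 0.246611, so
  P(sector-wide selloff | price drop, poor earnings report) = 0.246611 / 0.733395 ≈ 0.3363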